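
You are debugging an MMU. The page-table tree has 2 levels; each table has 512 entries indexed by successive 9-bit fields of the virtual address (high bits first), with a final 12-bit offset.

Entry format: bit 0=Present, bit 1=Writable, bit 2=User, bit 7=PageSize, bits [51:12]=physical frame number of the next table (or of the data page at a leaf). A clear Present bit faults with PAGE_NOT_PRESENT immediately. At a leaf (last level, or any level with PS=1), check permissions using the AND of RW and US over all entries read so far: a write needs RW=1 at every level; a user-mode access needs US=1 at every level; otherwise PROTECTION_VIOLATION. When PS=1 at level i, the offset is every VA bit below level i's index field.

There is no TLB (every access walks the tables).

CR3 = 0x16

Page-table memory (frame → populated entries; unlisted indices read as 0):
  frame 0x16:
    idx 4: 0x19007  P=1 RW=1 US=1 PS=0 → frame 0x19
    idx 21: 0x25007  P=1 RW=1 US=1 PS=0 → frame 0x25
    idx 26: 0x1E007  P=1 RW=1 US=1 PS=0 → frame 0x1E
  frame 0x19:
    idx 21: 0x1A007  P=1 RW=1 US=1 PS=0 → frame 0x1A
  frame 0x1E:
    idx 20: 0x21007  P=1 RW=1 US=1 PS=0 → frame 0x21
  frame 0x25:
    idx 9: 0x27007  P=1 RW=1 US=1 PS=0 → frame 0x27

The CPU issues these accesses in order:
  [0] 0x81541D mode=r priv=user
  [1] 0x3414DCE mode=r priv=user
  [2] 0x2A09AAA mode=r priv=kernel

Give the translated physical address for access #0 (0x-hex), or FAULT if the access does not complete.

Walk each access:
#0 VA=0x81541D (r,user):
  L0: frame=0x16 idx=4 entry=0x19007 [P=1 RW=1 US=1 PS=0]
  L1: frame=0x19 idx=21 entry=0x1A007 [P=1 RW=1 US=1 PS=0]
  ⇒ phys 0x1A41D  [2 reads]
#1 VA=0x3414DCE (r,user):
  L0: frame=0x16 idx=26 entry=0x1E007 [P=1 RW=1 US=1 PS=0]
  L1: frame=0x1E idx=20 entry=0x21007 [P=1 RW=1 US=1 PS=0]
  ⇒ phys 0x21DCE  [2 reads]
#2 VA=0x2A09AAA (r,kernel):
  L0: frame=0x16 idx=21 entry=0x25007 [P=1 RW=1 US=1 PS=0]
  L1: frame=0x25 idx=9 entry=0x27007 [P=1 RW=1 US=1 PS=0]
  ⇒ phys 0x27AAA  [2 reads]

Access #0 PA: 0x1A41D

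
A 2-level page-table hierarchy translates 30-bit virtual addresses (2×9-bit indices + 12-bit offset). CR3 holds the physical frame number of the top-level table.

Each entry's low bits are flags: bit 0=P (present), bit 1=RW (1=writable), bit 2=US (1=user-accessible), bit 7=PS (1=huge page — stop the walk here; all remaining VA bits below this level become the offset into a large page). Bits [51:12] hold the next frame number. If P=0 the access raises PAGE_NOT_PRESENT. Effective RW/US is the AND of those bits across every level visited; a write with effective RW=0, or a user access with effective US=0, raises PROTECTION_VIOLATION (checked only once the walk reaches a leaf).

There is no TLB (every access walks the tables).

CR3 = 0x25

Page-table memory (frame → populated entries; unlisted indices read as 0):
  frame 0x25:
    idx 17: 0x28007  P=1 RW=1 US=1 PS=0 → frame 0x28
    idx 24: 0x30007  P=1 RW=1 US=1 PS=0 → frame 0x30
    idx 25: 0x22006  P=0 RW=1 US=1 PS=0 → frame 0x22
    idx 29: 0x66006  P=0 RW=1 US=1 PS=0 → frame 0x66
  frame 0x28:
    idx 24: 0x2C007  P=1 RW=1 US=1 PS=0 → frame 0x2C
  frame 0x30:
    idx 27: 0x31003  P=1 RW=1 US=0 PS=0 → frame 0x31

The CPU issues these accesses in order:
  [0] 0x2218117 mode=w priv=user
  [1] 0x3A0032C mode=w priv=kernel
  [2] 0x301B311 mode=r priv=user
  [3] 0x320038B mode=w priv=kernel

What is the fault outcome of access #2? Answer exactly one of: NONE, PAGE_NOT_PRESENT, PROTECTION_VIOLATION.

Trace:
#0 VA=0x2218117 (w,user):
  L0: frame=0x25 idx=17 entry=0x28007 [P=1 RW=1 US=1 PS=0]
  L1: frame=0x28 idx=24 entry=0x2C007 [P=1 RW=1 US=1 PS=0]
  ⇒ phys 0x2C117  [2 reads]
#1 VA=0x3A0032C (w,kernel):
  L0: frame=0x25 idx=29 entry=0x66006 [P=0 RW=1 US=1 PS=0]
  ✗ PAGE_NOT_PRESENT  [1 reads]
#2 VA=0x301B311 (r,user):
  L0: frame=0x25 idx=24 entry=0x30007 [P=1 RW=1 US=1 PS=0]
  L1: frame=0x30 idx=27 entry=0x31003 [P=1 RW=1 US=0 PS=0]
  ✗ PROTECTION_VIOLATION  [2 reads]
#3 VA=0x320038B (w,kernel):
  L0: frame=0x25 idx=25 entry=0x22006 [P=0 RW=1 US=1 PS=0]
  ✗ PAGE_NOT_PRESENT  [1 reads]

Access #2 fault: PROTECTION_VIOLATION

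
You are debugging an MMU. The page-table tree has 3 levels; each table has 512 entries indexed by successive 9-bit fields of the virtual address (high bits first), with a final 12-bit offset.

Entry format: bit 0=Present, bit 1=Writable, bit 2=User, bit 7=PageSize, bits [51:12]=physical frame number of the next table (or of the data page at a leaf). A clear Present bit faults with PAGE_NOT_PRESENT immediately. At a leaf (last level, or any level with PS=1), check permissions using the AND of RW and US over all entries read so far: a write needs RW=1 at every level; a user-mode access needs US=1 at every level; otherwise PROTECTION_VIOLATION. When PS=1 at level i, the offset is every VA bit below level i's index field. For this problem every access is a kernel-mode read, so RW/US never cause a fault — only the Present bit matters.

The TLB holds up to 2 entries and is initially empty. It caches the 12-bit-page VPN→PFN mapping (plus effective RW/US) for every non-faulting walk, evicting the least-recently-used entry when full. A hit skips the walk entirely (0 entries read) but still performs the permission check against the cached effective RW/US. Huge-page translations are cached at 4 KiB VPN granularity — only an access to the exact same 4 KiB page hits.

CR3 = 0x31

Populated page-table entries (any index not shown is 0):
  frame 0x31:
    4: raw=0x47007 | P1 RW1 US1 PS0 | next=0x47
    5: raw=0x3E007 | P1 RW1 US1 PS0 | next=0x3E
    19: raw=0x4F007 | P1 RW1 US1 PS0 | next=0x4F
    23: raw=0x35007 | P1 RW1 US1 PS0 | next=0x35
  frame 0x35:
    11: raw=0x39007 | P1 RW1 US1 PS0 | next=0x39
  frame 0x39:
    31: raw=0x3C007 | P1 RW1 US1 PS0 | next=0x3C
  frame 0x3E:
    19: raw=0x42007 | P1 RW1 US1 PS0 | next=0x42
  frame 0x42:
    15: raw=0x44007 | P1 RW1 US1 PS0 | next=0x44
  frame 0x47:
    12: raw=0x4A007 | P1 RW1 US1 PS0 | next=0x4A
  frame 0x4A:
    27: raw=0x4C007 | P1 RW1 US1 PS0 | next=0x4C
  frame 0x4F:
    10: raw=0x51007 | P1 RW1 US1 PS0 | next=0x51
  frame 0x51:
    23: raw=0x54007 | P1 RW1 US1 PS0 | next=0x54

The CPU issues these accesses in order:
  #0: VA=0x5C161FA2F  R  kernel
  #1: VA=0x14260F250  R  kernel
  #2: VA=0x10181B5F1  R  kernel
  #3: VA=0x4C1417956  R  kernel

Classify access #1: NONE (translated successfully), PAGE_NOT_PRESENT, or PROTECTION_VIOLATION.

Trace:
#0 VA=0x5C161FA2F (r,kernel):
  L0 @0x31[23] → 0x35007  P=1,RW=1,US=1,PS=0
  L1 @0x35[11] → 0x39007  P=1,RW=1,US=1,PS=0
  L2 @0x39[31] → 0x3C007  P=1,RW=1,US=1,PS=0
  ✓ 0x3CA2F  — 3 lookups
#1 VA=0x14260F250 (r,kernel):
  L0 @0x31[5] → 0x3E007  P=1,RW=1,US=1,PS=0
  L1 @0x3E[19] → 0x42007  P=1,RW=1,US=1,PS=0
  L2 @0x42[15] → 0x44007  P=1,RW=1,US=1,PS=0
  ✓ 0x44250  — 3 lookups
#2 VA=0x10181B5F1 (r,kernel):
  L0 @0x31[4] → 0x47007  P=1,RW=1,US=1,PS=0
  L1 @0x47[12] → 0x4A007  P=1,RW=1,US=1,PS=0
  L2 @0x4A[27] → 0x4C007  P=1,RW=1,US=1,PS=0
  ✓ 0x4C5F1  — 3 lookups
#3 VA=0x4C1417956 (r,kernel):
  L0 @0x31[19] → 0x4F007  P=1,RW=1,US=1,PS=0
  L1 @0x4F[10] → 0x51007  P=1,RW=1,US=1,PS=0
  L2 @0x51[23] → 0x54007  P=1,RW=1,US=1,PS=0
  ✓ 0x54956  — 3 lookups

Access #1 fault: NONE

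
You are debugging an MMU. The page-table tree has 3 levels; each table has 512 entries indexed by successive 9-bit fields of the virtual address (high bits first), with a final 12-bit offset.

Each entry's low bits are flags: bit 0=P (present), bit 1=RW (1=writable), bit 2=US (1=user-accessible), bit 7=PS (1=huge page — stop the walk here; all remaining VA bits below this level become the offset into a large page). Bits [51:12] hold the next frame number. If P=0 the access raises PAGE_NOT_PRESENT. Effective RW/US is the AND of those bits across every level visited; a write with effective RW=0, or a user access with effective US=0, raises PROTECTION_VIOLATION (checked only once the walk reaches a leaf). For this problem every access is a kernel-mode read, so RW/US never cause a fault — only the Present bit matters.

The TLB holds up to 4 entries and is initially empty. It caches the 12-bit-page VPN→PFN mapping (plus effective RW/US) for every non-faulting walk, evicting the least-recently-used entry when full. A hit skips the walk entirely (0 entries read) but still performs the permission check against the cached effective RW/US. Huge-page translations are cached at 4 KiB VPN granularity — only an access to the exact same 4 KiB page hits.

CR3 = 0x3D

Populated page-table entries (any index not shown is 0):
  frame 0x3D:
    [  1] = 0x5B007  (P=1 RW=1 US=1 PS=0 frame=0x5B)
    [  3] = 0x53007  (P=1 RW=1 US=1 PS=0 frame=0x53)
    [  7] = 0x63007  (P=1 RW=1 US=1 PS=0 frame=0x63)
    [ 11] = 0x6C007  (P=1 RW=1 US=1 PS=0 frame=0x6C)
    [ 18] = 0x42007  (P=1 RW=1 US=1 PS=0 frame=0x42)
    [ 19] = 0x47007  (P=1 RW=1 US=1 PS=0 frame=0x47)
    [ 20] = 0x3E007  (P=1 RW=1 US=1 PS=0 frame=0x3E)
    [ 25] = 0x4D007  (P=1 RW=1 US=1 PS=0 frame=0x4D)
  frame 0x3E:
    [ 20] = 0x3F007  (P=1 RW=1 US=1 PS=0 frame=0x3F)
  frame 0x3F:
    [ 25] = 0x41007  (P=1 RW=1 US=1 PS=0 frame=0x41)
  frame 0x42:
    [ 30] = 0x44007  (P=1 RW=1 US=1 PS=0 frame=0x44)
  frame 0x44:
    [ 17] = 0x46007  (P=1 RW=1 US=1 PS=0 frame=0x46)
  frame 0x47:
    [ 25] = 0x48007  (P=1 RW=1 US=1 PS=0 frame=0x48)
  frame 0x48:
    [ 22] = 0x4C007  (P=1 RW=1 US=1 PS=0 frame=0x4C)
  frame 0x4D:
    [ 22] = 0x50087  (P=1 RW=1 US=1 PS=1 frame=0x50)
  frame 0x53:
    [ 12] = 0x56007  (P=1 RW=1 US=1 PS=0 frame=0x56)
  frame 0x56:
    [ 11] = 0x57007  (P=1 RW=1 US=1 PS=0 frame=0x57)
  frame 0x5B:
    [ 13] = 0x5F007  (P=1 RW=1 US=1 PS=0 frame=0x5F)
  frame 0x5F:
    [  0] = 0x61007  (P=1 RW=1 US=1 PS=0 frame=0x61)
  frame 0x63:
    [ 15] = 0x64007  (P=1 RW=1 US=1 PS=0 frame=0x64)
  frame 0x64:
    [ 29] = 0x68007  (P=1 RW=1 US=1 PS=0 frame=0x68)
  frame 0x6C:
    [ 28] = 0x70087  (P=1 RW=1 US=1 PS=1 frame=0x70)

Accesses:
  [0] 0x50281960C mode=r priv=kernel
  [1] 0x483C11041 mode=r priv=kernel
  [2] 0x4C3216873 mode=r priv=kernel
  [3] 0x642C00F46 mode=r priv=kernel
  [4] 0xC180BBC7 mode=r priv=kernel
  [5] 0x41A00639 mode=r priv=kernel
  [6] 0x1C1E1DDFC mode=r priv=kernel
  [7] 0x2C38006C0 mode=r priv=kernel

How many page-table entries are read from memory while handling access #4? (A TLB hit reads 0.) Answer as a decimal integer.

Walk each access:
#0 VA=0x50281960C (r,kernel):
  lvl0: tbl 0x3D, slot 20 ⇒ 0x3E007 (P1/RW1/US1/PS0)
  lvl1: tbl 0x3E, slot 20 ⇒ 0x3F007 (P1/RW1/US1/PS0)
  lvl2: tbl 0x3F, slot 25 ⇒ 0x41007 (P1/RW1/US1/PS0)
  ✓ 0x4160C  — 3 lookups
#1 VA=0x483C11041 (r,kernel):
  lvl0: tbl 0x3D, slot 18 ⇒ 0x42007 (P1/RW1/US1/PS0)
  lvl1: tbl 0x42, slot 30 ⇒ 0x44007 (P1/RW1/US1/PS0)
  lvl2: tbl 0x44, slot 17 ⇒ 0x46007 (P1/RW1/US1/PS0)
  ✓ 0x46041  — 3 lookups
#2 VA=0x4C3216873 (r,kernel):
  lvl0: tbl 0x3D, slot 19 ⇒ 0x47007 (P1/RW1/US1/PS0)
  lvl1: tbl 0x47, slot 25 ⇒ 0x48007 (P1/RW1/US1/PS0)
  lvl2: tbl 0x48, slot 22 ⇒ 0x4C007 (P1/RW1/US1/PS0)
  ✓ 0x4C873  — 3 lookups
#3 VA=0x642C00F46 (r,kernel):
  lvl0: tbl 0x3D, slot 25 ⇒ 0x4D007 (P1/RW1/US1/PS0)
  lvl1: tbl 0x4D, slot 22 ⇒ 0x50087 (P1/RW1/US1/PS1)
  ✓ 0x50F46 (huge @L1)  — 2 lookups
#4 VA=0xC180BBC7 (r,kernel):
  lvl0: tbl 0x3D, slot 3 ⇒ 0x53007 (P1/RW1/US1/PS0)
  lvl1: tbl 0x53, slot 12 ⇒ 0x56007 (P1/RW1/US1/PS0)
  lvl2: tbl 0x56, slot 11 ⇒ 0x57007 (P1/RW1/US1/PS0)
  ✓ 0x57BC7  — 3 lookups
#5 VA=0x41A00639 (r,kernel):
  lvl0: tbl 0x3D, slot 1 ⇒ 0x5B007 (P1/RW1/US1/PS0)
  lvl1: tbl 0x5B, slot 13 ⇒ 0x5F007 (P1/RW1/US1/PS0)
  lvl2: tbl 0x5F, slot 0 ⇒ 0x61007 (P1/RW1/US1/PS0)
  ✓ 0x61639  — 3 lookups
#6 VA=0x1C1E1DDFC (r,kernel):
  lvl0: tbl 0x3D, slot 7 ⇒ 0x63007 (P1/RW1/US1/PS0)
  lvl1: tbl 0x63, slot 15 ⇒ 0x64007 (P1/RW1/US1/PS0)
  lvl2: tbl 0x64, slot 29 ⇒ 0x68007 (P1/RW1/US1/PS0)
  ✓ 0x68DFC  — 3 lookups
#7 VA=0x2C38006C0 (r,kernel):
  lvl0: tbl 0x3D, slot 11 ⇒ 0x6C007 (P1/RW1/US1/PS0)
  lvl1: tbl 0x6C, slot 28 ⇒ 0x70087 (P1/RW1/US1/PS1)
  ✓ 0x706C0 (huge @L1)  — 2 lookups

Entries read for #4: 3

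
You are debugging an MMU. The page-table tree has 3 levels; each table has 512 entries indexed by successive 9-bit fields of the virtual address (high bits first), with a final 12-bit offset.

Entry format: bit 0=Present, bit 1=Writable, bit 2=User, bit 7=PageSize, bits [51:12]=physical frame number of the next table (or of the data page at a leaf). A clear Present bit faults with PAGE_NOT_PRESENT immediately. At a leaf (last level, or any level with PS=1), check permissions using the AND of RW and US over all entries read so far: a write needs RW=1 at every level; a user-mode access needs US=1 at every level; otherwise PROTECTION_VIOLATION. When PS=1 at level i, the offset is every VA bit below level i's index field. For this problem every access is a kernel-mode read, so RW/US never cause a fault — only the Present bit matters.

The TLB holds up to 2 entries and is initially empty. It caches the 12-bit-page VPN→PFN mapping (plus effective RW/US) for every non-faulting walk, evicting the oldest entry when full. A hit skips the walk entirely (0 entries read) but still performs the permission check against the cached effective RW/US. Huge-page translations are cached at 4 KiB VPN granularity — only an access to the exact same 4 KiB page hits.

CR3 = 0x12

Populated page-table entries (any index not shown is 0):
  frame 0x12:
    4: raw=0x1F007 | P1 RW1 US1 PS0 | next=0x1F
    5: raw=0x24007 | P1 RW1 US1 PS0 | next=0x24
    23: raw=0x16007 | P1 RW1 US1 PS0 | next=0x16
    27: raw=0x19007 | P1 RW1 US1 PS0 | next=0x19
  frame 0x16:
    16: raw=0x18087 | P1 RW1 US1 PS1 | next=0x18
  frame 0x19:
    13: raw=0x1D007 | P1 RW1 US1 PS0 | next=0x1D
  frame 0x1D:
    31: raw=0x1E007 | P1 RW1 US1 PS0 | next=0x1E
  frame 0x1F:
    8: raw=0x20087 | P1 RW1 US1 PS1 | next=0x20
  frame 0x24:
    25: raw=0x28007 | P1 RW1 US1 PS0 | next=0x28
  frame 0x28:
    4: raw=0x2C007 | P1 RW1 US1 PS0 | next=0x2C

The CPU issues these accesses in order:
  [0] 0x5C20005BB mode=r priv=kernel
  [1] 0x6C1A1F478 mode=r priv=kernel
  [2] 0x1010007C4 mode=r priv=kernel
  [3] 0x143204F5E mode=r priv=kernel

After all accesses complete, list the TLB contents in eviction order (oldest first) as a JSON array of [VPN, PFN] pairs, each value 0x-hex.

Trace:
#0 VA=0x5C20005BB (r,kernel):
  [0] read 0x12 idx=23: raw=0x16007 flags P=1 W=1 U=1 S=0
  [1] read 0x16 idx=16: raw=0x18087 flags P=1 W=1 U=1 S=1
  ⇒ phys 0x185BB (huge @L1)  [2 reads]
#1 VA=0x6C1A1F478 (r,kernel):
  [0] read 0x12 idx=27: raw=0x19007 flags P=1 W=1 U=1 S=0
  [1] read 0x19 idx=13: raw=0x1D007 flags P=1 W=1 U=1 S=0
  [2] read 0x1D idx=31: raw=0x1E007 flags P=1 W=1 U=1 S=0
  ⇒ phys 0x1E478  [3 reads]
#2 VA=0x1010007C4 (r,kernel):
  [0] read 0x12 idx=4: raw=0x1F007 flags P=1 W=1 U=1 S=0
  [1] read 0x1F idx=8: raw=0x20087 flags P=1 W=1 U=1 S=1
  ⇒ phys 0x207C4 (huge @L1)  [2 reads]
#3 VA=0x143204F5E (r,kernel):
  [0] read 0x12 idx=5: raw=0x24007 flags P=1 W=1 U=1 S=0
  [1] read 0x24 idx=25: raw=0x28007 flags P=1 W=1 U=1 S=0
  [2] read 0x28 idx=4: raw=0x2C007 flags P=1 W=1 U=1 S=0
  ⇒ phys 0x2CF5E  [3 reads]

TLB: [["0x101000", "0x20"], ["0x143204", "0x2C"]]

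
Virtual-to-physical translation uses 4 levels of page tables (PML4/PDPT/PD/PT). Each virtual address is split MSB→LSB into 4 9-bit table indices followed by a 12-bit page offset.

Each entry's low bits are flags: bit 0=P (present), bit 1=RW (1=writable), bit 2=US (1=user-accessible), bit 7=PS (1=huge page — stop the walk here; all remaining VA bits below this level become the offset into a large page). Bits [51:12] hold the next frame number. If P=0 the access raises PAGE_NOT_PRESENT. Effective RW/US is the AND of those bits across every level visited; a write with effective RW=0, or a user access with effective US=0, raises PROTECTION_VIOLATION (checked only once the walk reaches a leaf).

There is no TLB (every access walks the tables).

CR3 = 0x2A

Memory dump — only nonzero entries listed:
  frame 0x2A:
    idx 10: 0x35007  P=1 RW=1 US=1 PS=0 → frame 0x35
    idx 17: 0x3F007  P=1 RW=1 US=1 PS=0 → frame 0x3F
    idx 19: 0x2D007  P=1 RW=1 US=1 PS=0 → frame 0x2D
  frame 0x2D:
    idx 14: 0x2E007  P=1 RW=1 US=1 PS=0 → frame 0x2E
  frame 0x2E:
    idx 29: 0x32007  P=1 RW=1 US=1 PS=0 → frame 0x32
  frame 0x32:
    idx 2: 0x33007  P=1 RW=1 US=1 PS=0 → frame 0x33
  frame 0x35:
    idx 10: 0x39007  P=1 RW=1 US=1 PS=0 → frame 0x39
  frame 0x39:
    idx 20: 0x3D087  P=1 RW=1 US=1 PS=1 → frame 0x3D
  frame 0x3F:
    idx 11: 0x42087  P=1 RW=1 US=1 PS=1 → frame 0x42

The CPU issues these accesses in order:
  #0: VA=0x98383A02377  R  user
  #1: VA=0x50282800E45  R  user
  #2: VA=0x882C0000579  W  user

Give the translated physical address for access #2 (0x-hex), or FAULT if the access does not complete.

Trace:
#0 VA=0x98383A02377 (r,user):
  L0 @0x2A[19] → 0x2D007  P=1,RW=1,US=1,PS=0
  L1 @0x2D[14] → 0x2E007  P=1,RW=1,US=1,PS=0
  L2 @0x2E[29] → 0x32007  P=1,RW=1,US=1,PS=0
  L3 @0x32[2] → 0x33007  P=1,RW=1,US=1,PS=0
  ✓ 0x33377  — 4 lookups
#1 VA=0x50282800E45 (r,user):
  L0 @0x2A[10] → 0x35007  P=1,RW=1,US=1,PS=0
  L1 @0x35[10] → 0x39007  P=1,RW=1,US=1,PS=0
  L2 @0x39[20] → 0x3D087  P=1,RW=1,US=1,PS=1
  ✓ 0x3DE45 (huge @L2)  — 3 lookups
#2 VA=0x882C0000579 (w,user):
  L0 @0x2A[17] → 0x3F007  P=1,RW=1,US=1,PS=0
  L1 @0x3F[11] → 0x42087  P=1,RW=1,US=1,PS=1
  ✓ 0x42579 (huge @L1)  — 2 lookups

Access #2 PA: 0x42579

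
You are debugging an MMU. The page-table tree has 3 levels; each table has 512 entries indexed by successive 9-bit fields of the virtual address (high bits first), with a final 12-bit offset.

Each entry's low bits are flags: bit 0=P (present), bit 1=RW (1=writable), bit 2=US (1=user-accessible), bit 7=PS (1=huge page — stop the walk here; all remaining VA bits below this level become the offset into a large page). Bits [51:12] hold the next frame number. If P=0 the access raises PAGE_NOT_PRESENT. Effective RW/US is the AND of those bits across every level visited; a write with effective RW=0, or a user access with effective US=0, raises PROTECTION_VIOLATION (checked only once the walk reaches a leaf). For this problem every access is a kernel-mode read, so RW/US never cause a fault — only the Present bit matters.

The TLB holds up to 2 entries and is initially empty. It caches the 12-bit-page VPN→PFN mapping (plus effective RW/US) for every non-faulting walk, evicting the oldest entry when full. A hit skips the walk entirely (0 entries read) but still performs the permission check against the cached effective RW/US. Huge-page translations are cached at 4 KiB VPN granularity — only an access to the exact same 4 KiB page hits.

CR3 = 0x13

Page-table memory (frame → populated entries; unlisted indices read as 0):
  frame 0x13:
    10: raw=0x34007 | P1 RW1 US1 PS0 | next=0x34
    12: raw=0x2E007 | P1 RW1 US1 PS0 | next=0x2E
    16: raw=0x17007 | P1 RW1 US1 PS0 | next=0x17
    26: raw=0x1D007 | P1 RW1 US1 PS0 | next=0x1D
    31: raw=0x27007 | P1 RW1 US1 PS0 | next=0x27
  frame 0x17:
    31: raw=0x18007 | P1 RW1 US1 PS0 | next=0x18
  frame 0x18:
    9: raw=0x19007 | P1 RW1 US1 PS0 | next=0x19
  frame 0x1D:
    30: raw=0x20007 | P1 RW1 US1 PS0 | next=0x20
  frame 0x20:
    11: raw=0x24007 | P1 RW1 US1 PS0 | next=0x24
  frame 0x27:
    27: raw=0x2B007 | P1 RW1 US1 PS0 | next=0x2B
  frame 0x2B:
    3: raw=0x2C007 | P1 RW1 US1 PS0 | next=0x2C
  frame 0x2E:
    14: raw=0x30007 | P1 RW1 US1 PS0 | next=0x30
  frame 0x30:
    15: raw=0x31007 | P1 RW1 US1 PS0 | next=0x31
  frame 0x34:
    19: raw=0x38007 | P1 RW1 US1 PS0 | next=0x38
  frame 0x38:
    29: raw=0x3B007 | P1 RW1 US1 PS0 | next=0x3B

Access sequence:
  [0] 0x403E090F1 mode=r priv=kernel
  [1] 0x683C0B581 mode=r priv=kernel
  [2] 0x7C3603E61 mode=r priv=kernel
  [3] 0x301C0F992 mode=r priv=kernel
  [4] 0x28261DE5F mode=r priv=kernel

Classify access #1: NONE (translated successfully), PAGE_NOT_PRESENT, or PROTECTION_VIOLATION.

Trace:
#0 VA=0x403E090F1 (r,kernel):
  L0 @0x13[16] → 0x17007  P=1,RW=1,US=1,PS=0
  L1 @0x17[31] → 0x18007  P=1,RW=1,US=1,PS=0
  L2 @0x18[9] → 0x19007  P=1,RW=1,US=1,PS=0
  → PA=0x190F1  (3 entries read)
#1 VA=0x683C0B581 (r,kernel):
  L0 @0x13[26] → 0x1D007  P=1,RW=1,US=1,PS=0
  L1 @0x1D[30] → 0x20007  P=1,RW=1,US=1,PS=0
  L2 @0x20[11] → 0x24007  P=1,RW=1,US=1,PS=0
  → PA=0x24581  (3 entries read)
#2 VA=0x7C3603E61 (r,kernel):
  L0 @0x13[31] → 0x27007  P=1,RW=1,US=1,PS=0
  L1 @0x27[27] → 0x2B007  P=1,RW=1,US=1,PS=0
  L2 @0x2B[3] → 0x2C007  P=1,RW=1,US=1,PS=0
  → PA=0x2CE61  (3 entries read)
#3 VA=0x301C0F992 (r,kernel):
  L0 @0x13[12] → 0x2E007  P=1,RW=1,US=1,PS=0
  L1 @0x2E[14] → 0x30007  P=1,RW=1,US=1,PS=0
  L2 @0x30[15] → 0x31007  P=1,RW=1,US=1,PS=0
  → PA=0x31992  (3 entries read)
#4 VA=0x28261DE5F (r,kernel):
  L0 @0x13[10] → 0x34007  P=1,RW=1,US=1,PS=0
  L1 @0x34[19] → 0x38007  P=1,RW=1,US=1,PS=0
  L2 @0x38[29] → 0x3B007  P=1,RW=1,US=1,PS=0
  → PA=0x3BE5F  (3 entries read)

Access #1 fault: NONE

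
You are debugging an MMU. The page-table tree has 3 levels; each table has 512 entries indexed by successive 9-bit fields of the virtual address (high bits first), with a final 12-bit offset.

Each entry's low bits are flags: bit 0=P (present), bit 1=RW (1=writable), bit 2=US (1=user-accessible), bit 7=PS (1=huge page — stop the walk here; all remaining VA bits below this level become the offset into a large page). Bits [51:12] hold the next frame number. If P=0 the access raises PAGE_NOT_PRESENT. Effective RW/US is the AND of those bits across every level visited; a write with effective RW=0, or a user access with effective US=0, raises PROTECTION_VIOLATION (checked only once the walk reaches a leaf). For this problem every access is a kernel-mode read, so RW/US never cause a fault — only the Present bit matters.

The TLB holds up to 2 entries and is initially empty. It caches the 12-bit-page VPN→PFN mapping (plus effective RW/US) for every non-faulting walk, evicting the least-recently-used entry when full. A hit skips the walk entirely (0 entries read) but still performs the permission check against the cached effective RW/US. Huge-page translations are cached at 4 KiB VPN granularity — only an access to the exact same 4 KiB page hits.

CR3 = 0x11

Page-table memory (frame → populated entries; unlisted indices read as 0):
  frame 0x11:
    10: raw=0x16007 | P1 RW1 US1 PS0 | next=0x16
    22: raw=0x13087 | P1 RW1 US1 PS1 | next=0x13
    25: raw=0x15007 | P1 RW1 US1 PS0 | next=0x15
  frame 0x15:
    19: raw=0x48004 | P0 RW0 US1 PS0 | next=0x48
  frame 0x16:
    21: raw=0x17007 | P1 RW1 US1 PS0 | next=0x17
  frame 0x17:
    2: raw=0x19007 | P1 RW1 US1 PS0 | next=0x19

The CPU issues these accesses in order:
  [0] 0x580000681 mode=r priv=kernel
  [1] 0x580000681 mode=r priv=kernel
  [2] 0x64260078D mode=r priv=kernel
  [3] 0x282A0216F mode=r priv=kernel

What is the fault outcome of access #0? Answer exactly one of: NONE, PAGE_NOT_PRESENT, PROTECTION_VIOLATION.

Trace:
#0 VA=0x580000681 (r,kernel):
  [0] read 0x11 idx=22: raw=0x13087 flags P=1 W=1 U=1 S=1
  → PA=0x13681 (huge @L0)  (1 entries read)
#1 VA=0x580000681 (r,kernel):
  TLB hit vpn=0x580000 → PA=0x13681
#2 VA=0x64260078D (r,kernel):
  [0] read 0x11 idx=25: raw=0x15007 flags P=1 W=1 U=1 S=0
  [1] read 0x15 idx=19: raw=0x48004 flags P=0 W=0 U=1 S=0
  → PAGE_NOT_PRESENT  (2 entries read)
#3 VA=0x282A0216F (r,kernel):
  [0] read 0x11 idx=10: raw=0x16007 flags P=1 W=1 U=1 S=0
  [1] read 0x16 idx=21: raw=0x17007 flags P=1 W=1 U=1 S=0
  [2] read 0x17 idx=2: raw=0x19007 flags P=1 W=1 U=1 S=0
  → PA=0x1916F  (3 entries read)

Access #0 fault: NONE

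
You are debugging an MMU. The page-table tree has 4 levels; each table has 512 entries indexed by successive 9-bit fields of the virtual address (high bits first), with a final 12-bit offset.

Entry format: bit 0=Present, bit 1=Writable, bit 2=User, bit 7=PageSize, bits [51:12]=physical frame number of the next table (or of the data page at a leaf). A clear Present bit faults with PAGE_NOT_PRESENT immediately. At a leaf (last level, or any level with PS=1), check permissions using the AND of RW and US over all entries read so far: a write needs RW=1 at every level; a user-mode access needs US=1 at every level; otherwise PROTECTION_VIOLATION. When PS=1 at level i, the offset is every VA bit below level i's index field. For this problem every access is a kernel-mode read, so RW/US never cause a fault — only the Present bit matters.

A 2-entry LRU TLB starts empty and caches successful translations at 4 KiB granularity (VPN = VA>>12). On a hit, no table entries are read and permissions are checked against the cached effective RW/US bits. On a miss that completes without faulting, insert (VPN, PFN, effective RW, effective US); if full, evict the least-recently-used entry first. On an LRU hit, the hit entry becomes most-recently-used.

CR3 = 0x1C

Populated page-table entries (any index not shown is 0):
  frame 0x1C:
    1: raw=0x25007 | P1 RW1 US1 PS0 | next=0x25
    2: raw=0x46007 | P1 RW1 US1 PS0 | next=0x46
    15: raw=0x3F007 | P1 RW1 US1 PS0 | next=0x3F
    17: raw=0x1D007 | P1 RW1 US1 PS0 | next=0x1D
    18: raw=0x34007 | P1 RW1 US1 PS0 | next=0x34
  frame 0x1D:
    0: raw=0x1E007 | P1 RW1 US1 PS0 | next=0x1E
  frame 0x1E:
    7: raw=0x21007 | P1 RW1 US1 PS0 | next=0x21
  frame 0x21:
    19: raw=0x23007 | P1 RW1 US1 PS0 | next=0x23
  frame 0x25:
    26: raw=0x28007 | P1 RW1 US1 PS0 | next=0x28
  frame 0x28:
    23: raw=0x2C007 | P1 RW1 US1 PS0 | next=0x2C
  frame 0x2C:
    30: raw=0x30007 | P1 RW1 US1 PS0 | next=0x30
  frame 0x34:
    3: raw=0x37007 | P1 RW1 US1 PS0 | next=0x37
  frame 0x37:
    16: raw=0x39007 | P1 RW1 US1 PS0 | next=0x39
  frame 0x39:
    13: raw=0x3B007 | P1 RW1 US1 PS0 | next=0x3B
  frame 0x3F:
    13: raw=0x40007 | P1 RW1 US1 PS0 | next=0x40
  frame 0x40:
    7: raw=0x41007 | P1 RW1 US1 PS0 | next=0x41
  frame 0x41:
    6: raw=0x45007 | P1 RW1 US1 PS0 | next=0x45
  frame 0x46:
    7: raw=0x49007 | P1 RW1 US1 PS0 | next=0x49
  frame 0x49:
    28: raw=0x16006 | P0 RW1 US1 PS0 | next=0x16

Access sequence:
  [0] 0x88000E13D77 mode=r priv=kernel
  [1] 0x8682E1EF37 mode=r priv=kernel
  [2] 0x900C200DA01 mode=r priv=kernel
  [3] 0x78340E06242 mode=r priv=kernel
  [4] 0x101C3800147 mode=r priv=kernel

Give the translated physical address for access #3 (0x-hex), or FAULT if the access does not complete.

Trace:
#0 VA=0x88000E13D77 (r,kernel):
  lvl0: tbl 0x1C, slot 17 ⇒ 0x1D007 (P1/RW1/US1/PS0)
  lvl1: tbl 0x1D, slot 0 ⇒ 0x1E007 (P1/RW1/US1/PS0)
  lvl2: tbl 0x1E, slot 7 ⇒ 0x21007 (P1/RW1/US1/PS0)
  lvl3: tbl 0x21, slot 19 ⇒ 0x23007 (P1/RW1/US1/PS0)
  ✓ 0x23D77  — 4 lookups
#1 VA=0x8682E1EF37 (r,kernel):
  lvl0: tbl 0x1C, slot 1 ⇒ 0x25007 (P1/RW1/US1/PS0)
  lvl1: tbl 0x25, slot 26 ⇒ 0x28007 (P1/RW1/US1/PS0)
  lvl2: tbl 0x28, slot 23 ⇒ 0x2C007 (P1/RW1/US1/PS0)
  lvl3: tbl 0x2C, slot 30 ⇒ 0x30007 (P1/RW1/US1/PS0)
  ✓ 0x30F37  — 4 lookups
#2 VA=0x900C200DA01 (r,kernel):
  lvl0: tbl 0x1C, slot 18 ⇒ 0x34007 (P1/RW1/US1/PS0)
  lvl1: tbl 0x34, slot 3 ⇒ 0x37007 (P1/RW1/US1/PS0)
  lvl2: tbl 0x37, slot 16 ⇒ 0x39007 (P1/RW1/US1/PS0)
  lvl3: tbl 0x39, slot 13 ⇒ 0x3B007 (P1/RW1/US1/PS0)
  ✓ 0x3BA01  — 4 lookups
#3 VA=0x78340E06242 (r,kernel):
  lvl0: tbl 0x1C, slot 15 ⇒ 0x3F007 (P1/RW1/US1/PS0)
  lvl1: tbl 0x3F, slot 13 ⇒ 0x40007 (P1/RW1/US1/PS0)
  lvl2: tbl 0x40, slot 7 ⇒ 0x41007 (P1/RW1/US1/PS0)
  lvl3: tbl 0x41, slot 6 ⇒ 0x45007 (P1/RW1/US1/PS0)
  ✓ 0x45242  — 4 lookups
#4 VA=0x101C3800147 (r,kernel):
  lvl0: tbl 0x1C, slot 2 ⇒ 0x46007 (P1/RW1/US1/PS0)
  lvl1: tbl 0x46, slot 7 ⇒ 0x49007 (P1/RW1/US1/PS0)
  lvl2: tbl 0x49, slot 28 ⇒ 0x16006 (P0/RW1/US1/PS0)
  ⇒ fault: PAGE_NOT_PRESENT  — 3 lookups

Access #3 PA: 0x45242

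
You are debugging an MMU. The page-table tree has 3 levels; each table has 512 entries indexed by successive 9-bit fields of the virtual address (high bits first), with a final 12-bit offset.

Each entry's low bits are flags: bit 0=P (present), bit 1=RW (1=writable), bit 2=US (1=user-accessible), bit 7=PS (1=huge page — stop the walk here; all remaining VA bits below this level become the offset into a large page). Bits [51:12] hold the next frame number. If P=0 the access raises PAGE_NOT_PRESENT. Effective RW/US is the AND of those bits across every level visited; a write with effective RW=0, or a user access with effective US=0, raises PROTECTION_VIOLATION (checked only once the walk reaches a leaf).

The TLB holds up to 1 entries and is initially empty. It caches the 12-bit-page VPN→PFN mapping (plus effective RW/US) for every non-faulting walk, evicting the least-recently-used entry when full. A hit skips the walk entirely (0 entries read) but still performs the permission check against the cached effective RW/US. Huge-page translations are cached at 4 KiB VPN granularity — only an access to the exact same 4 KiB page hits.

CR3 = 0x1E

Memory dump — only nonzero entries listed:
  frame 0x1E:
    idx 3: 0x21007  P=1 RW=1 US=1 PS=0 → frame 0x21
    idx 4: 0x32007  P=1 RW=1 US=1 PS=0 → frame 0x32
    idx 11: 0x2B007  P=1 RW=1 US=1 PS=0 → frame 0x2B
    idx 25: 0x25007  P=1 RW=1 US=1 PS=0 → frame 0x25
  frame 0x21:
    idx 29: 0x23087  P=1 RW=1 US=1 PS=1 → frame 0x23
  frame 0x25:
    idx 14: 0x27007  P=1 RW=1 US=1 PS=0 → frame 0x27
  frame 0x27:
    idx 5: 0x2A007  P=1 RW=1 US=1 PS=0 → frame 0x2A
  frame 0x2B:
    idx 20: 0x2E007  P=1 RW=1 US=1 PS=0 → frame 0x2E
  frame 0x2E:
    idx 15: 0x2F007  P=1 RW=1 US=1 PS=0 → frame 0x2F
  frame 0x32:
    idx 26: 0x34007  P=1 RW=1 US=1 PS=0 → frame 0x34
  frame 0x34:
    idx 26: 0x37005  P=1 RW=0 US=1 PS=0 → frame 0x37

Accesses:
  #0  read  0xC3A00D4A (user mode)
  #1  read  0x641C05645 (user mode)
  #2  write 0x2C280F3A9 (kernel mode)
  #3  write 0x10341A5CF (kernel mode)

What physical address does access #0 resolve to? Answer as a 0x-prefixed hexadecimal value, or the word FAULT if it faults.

Per-access translation:
#0 VA=0xC3A00D4A (r,user):
  lvl0: tbl 0x1E, slot 3 ⇒ 0x21007 (P1/RW1/US1/PS0)
  lvl1: tbl 0x21, slot 29 ⇒ 0x23087 (P1/RW1/US1/PS1)
  → PA=0x23D4A (huge @L1)  (2 entries read)
#1 VA=0x641C05645 (r,user):
  lvl0: tbl 0x1E, slot 25 ⇒ 0x25007 (P1/RW1/US1/PS0)
  lvl1: tbl 0x25, slot 14 ⇒ 0x27007 (P1/RW1/US1/PS0)
  lvl2: tbl 0x27, slot 5 ⇒ 0x2A007 (P1/RW1/US1/PS0)
  → PA=0x2A645  (3 entries read)
#2 VA=0x2C280F3A9 (w,kernel):
  lvl0: tbl 0x1E, slot 11 ⇒ 0x2B007 (P1/RW1/US1/PS0)
  lvl1: tbl 0x2B, slot 20 ⇒ 0x2E007 (P1/RW1/US1/PS0)
  lvl2: tbl 0x2E, slot 15 ⇒ 0x2F007 (P1/RW1/US1/PS0)
  → PA=0x2F3A9  (3 entries read)
#3 VA=0x10341A5CF (w,kernel):
  lvl0: tbl 0x1E, slot 4 ⇒ 0x32007 (P1/RW1/US1/PS0)
  lvl1: tbl 0x32, slot 26 ⇒ 0x34007 (P1/RW1/US1/PS0)
  lvl2: tbl 0x34, slot 26 ⇒ 0x37005 (P1/RW0/US1/PS0)
  ✗ PROTECTION_VIOLATION  [3 reads]

Access #0 PA: 0x23D4A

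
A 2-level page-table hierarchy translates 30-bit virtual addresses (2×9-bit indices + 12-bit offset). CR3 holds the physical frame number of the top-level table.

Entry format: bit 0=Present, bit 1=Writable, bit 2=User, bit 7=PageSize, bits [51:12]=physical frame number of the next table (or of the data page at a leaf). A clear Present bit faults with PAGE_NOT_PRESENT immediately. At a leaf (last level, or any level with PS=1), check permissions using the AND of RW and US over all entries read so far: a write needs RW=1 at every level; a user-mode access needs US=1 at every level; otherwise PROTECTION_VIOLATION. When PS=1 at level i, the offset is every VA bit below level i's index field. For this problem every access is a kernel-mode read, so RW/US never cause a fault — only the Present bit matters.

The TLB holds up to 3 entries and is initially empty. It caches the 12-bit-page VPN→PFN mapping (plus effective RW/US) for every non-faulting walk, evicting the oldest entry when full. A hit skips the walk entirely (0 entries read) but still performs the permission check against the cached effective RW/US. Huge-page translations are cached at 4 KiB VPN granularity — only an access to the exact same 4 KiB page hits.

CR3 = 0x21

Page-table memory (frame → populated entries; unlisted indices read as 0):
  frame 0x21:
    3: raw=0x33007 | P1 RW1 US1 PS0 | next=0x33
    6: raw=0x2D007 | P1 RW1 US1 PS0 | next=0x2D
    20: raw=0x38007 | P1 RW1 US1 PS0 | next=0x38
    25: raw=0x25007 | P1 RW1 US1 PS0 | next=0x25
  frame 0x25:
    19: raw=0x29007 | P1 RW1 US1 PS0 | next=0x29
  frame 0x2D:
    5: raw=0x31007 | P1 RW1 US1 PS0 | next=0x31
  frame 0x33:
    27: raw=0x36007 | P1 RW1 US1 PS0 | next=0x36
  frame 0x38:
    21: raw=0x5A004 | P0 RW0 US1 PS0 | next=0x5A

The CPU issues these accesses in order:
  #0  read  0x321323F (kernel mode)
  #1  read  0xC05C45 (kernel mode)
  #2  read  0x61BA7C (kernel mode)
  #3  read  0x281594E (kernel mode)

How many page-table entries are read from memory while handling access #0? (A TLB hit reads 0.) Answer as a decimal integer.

Per-access translation:
#0 VA=0x321323F (r,kernel):
  L0 @0x21[25] → 0x25007  P=1,RW=1,US=1,PS=0
  L1 @0x25[19] → 0x29007  P=1,RW=1,US=1,PS=0
  ✓ 0x2923F  — 2 lookups
#1 VA=0xC05C45 (r,kernel):
  L0 @0x21[6] → 0x2D007  P=1,RW=1,US=1,PS=0
  L1 @0x2D[5] → 0x31007  P=1,RW=1,US=1,PS=0
  ✓ 0x31C45  — 2 lookups
#2 VA=0x61BA7C (r,kernel):
  L0 @0x21[3] → 0x33007  P=1,RW=1,US=1,PS=0
  L1 @0x33[27] → 0x36007  P=1,RW=1,US=1,PS=0
  ✓ 0x36A7C  — 2 lookups
#3 VA=0x281594E (r,kernel):
  L0 @0x21[20] → 0x38007  P=1,RW=1,US=1,PS=0
  L1 @0x38[21] → 0x5A004  P=0,RW=0,US=1,PS=0
  ✗ PAGE_NOT_PRESENT  [2 reads]

Entries read for #0: 2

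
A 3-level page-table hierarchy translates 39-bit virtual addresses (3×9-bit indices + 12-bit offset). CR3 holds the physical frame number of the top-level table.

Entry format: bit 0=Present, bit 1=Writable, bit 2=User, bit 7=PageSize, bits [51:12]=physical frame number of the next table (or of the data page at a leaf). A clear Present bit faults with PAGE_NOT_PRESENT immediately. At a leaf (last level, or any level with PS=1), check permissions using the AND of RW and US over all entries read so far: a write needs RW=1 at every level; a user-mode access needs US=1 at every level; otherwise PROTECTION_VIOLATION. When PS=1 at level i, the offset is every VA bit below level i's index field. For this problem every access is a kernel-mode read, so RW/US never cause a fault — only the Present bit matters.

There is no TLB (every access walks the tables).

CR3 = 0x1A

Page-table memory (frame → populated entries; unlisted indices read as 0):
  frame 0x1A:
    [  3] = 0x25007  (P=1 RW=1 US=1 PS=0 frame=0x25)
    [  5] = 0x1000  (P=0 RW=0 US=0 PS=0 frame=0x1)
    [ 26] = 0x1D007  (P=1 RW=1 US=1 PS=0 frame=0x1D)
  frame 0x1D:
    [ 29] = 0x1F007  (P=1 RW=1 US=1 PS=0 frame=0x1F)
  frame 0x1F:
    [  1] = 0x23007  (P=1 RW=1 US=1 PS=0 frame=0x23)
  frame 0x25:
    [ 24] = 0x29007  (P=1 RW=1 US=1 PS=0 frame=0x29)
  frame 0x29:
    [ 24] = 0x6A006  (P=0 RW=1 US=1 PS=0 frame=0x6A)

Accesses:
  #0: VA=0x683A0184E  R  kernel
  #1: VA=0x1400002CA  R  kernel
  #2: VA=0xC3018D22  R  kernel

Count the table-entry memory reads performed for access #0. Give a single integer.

Trace:
#0 VA=0x683A0184E (r,kernel):
  [0] read 0x1A idx=26: raw=0x1D007 flags P=1 W=1 U=1 S=0
  [1] read 0x1D idx=29: raw=0x1F007 flags P=1 W=1 U=1 S=0
  [2] read 0x1F idx=1: raw=0x23007 flags P=1 W=1 U=1 S=0
  ⇒ phys 0x2384E  [3 reads]
#1 VA=0x1400002CA (r,kernel):
  [0] read 0x1A idx=5: raw=0x1000 flags P=0 W=0 U=0 S=0
  ✗ PAGE_NOT_PRESENT  [1 reads]
#2 VA=0xC3018D22 (r,kernel):
  [0] read 0x1A idx=3: raw=0x25007 flags P=1 W=1 U=1 S=0
  [1] read 0x25 idx=24: raw=0x29007 flags P=1 W=1 U=1 S=0
  [2] read 0x29 idx=24: raw=0x6A006 flags P=0 W=1 U=1 S=0
  ✗ PAGE_NOT_PRESENT  [3 reads]

Entries read for #0: 3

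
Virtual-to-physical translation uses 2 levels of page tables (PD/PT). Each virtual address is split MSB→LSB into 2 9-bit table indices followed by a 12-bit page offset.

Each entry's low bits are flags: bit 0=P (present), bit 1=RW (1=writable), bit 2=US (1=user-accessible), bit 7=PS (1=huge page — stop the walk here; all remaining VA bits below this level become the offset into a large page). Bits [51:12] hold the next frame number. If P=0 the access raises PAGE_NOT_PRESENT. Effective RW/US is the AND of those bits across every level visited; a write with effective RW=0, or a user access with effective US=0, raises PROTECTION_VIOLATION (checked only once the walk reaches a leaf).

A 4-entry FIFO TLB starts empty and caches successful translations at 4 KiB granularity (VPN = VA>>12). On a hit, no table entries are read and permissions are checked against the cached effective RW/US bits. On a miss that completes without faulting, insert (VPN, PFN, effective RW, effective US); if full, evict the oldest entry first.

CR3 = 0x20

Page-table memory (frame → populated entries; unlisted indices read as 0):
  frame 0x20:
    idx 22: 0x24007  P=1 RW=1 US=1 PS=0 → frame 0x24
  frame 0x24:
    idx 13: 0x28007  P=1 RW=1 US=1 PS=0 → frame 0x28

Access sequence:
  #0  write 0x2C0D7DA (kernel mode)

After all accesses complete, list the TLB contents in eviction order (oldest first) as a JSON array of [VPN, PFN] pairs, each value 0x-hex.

Per-access translation:
#0 VA=0x2C0D7DA (w,kernel):
  L0 @0x20[22] → 0x24007  P=1,RW=1,US=1,PS=0
  L1 @0x24[13] → 0x28007  P=1,RW=1,US=1,PS=0
  → PA=0x287DA  (2 entries read)

TLB: [["0x2C0D", "0x28"]]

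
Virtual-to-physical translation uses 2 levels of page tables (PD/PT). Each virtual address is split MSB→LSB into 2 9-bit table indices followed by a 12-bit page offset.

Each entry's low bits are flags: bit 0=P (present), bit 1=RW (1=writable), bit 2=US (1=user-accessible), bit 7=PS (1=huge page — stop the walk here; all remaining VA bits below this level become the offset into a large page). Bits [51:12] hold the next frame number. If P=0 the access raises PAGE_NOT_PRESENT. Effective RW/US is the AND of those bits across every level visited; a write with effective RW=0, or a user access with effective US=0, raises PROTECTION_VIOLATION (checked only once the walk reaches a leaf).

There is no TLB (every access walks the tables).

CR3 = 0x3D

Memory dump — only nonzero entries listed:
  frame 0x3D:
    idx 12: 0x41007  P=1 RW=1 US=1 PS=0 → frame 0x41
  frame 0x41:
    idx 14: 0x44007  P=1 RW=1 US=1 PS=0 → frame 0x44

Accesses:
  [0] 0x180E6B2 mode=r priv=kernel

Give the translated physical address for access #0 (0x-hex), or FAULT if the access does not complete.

Walk each access:
#0 VA=0x180E6B2 (r,kernel):
  [0] read 0x3D idx=12: raw=0x41007 flags P=1 W=1 U=1 S=0
  [1] read 0x41 idx=14: raw=0x44007 flags P=1 W=1 U=1 S=0
  ✓ 0x446B2  — 2 lookups

Access #0 PA: 0x446B2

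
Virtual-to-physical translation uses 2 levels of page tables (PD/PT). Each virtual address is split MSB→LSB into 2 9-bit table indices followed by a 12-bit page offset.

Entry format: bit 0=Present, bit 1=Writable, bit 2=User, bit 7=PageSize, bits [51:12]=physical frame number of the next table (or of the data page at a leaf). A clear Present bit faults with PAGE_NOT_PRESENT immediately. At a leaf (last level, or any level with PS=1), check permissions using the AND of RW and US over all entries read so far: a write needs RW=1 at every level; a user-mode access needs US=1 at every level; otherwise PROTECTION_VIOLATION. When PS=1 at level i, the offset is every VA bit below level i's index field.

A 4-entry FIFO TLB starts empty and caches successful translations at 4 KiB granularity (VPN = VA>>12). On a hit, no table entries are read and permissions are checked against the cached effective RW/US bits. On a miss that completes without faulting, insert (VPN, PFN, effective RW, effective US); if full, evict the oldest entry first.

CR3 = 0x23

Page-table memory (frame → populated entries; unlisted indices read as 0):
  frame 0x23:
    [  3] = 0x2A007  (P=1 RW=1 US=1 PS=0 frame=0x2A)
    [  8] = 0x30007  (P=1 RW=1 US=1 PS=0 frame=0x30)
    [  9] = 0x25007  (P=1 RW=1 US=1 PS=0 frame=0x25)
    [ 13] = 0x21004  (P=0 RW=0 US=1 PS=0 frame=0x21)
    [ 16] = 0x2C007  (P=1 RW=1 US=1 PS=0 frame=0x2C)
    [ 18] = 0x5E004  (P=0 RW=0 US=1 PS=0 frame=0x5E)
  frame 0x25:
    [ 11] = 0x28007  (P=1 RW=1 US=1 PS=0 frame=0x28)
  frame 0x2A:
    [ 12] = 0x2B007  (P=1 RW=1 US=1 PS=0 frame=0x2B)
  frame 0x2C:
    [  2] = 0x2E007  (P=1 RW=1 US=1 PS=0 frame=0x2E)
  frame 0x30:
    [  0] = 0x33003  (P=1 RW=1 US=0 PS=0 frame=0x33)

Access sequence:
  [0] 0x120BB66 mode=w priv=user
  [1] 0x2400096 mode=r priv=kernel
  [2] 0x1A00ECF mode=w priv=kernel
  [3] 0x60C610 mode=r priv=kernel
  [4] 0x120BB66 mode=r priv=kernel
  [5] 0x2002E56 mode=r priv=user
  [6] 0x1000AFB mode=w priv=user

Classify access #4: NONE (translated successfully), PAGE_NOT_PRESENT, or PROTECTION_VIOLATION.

Per-access translation:
#0 VA=0x120BB66 (w,user):
  L0: frame=0x23 idx=9 entry=0x25007 [P=1 RW=1 US=1 PS=0]
  L1: frame=0x25 idx=11 entry=0x28007 [P=1 RW=1 US=1 PS=0]
  ✓ 0x28B66  — 2 lookups
#1 VA=0x2400096 (r,kernel):
  L0: frame=0x23 idx=18 entry=0x5E004 [P=0 RW=0 US=1 PS=0]
  ⇒ fault: PAGE_NOT_PRESENT  — 1 lookups
#2 VA=0x1A00ECF (w,kernel):
  L0: frame=0x23 idx=13 entry=0x21004 [P=0 RW=0 US=1 PS=0]
  ⇒ fault: PAGE_NOT_PRESENT  — 1 lookups
#3 VA=0x60C610 (r,kernel):
  L0: frame=0x23 idx=3 entry=0x2A007 [P=1 RW=1 US=1 PS=0]
  L1: frame=0x2A idx=12 entry=0x2B007 [P=1 RW=1 US=1 PS=0]
  ✓ 0x2B610  — 2 lookups
#4 VA=0x120BB66 (r,kernel):
  TLB hit vpn=0x120B → PA=0x28B66
#5 VA=0x2002E56 (r,user):
  L0: frame=0x23 idx=16 entry=0x2C007 [P=1 RW=1 US=1 PS=0]
  L1: frame=0x2C idx=2 entry=0x2E007 [P=1 RW=1 US=1 PS=0]
  ✓ 0x2EE56  — 2 lookups
#6 VA=0x1000AFB (w,user):
  L0: frame=0x23 idx=8 entry=0x30007 [P=1 RW=1 US=1 PS=0]
  L1: frame=0x30 idx=0 entry=0x33003 [P=1 RW=1 US=0 PS=0]
  ⇒ fault: PROTECTION_VIOLATION  — 2 lookups

Access #4 fault: NONE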